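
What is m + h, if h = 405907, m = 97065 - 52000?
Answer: 450972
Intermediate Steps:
m = 45065
m + h = 45065 + 405907 = 450972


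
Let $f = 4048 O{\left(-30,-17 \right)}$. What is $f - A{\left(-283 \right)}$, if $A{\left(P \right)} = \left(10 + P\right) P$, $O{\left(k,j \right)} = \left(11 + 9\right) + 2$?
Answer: $11797$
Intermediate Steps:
$O{\left(k,j \right)} = 22$ ($O{\left(k,j \right)} = 20 + 2 = 22$)
$A{\left(P \right)} = P \left(10 + P\right)$
$f = 89056$ ($f = 4048 \cdot 22 = 89056$)
$f - A{\left(-283 \right)} = 89056 - - 283 \left(10 - 283\right) = 89056 - \left(-283\right) \left(-273\right) = 89056 - 77259 = 11797$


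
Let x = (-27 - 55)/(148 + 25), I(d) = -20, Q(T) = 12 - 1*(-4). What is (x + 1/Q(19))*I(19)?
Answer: 5695/692 ≈ 8.2298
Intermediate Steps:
Q(T) = 16 (Q(T) = 12 + 4 = 16)
x = -82/173 ≈ -0.47399
(x + 1/Q(19))*I(19) = (-82/173 + 1/16)*(-20) = -1139/2768*(-20) = 5695/692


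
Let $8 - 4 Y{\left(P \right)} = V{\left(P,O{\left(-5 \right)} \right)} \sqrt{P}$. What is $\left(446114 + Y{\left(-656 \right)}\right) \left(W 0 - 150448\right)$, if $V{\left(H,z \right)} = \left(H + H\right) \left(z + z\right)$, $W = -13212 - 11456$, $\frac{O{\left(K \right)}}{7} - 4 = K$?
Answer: $-67117259968 + 2763428864 i \sqrt{41} \approx -6.7117 \cdot 10^{10} + 1.7695 \cdot 10^{10} i$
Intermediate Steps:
$O{\left(K \right)} = 28 + 7 K$
$W = -24668$ ($W = -13212 - 11456 = -24668$)
$V{\left(H,z \right)} = 4 H z$ ($V{\left(H,z \right)} = 2 H 2 z = 4 H z$)
$Y{\left(P \right)} = 2 + 7 P^{\frac{3}{2}}$ ($Y{\left(P \right)} = 2 - \frac{4 P \left(28 + 7 \left(-5\right)\right) \sqrt{P}}{4} = 2 - \frac{4 P \left(28 - 35\right) \sqrt{P}}{4} = 2 - \frac{4 P \left(-7\right) \sqrt{P}}{4} = 2 - \frac{- 28 P \sqrt{P}}{4} = 2 - \frac{\left(-28\right) P^{\frac{3}{2}}}{4} = 2 + 7 P^{\frac{3}{2}}$)
$\left(446114 + Y{\left(-656 \right)}\right) \left(W 0 - 150448\right) = \left(446114 + \left(2 + 7 \left(-656\right)^{\frac{3}{2}}\right)\right) \left(\left(-24668\right) 0 - 150448\right) = \left(446114 + \left(2 + 7 \left(- 2624 i \sqrt{41}\right)\right)\right) \left(0 - 150448\right) = \left(446114 + \left(2 - 18368 i \sqrt{41}\right)\right) \left(-150448\right) = \left(446116 - 18368 i \sqrt{41}\right) \left(-150448\right) = -67117259968 + 2763428864 i \sqrt{41}$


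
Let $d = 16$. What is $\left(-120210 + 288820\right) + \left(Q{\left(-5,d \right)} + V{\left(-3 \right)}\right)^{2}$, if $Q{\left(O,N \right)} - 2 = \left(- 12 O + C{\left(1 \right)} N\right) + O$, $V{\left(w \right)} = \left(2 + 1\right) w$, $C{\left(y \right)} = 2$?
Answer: $175010$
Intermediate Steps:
$V{\left(w \right)} = 3 w$
$Q{\left(O,N \right)} = 2 - 11 O + 2 N$ ($Q{\left(O,N \right)} = 2 + \left(\left(- 12 O + 2 N\right) + O\right) = 2 + \left(- 11 O + 2 N\right) = 2 - 11 O + 2 N$)
$\left(-120210 + 288820\right) + \left(Q{\left(-5,d \right)} + V{\left(-3 \right)}\right)^{2} = \left(-120210 + 288820\right) + \left(\left(2 - -55 + 2 \cdot 16\right) + 3 \left(-3\right)\right)^{2} = 168610 + \left(\left(2 + 55 + 32\right) - 9\right)^{2} = 168610 + \left(89 - 9\right)^{2} = 168610 + 80^{2} = 168610 + 6400 = 175010$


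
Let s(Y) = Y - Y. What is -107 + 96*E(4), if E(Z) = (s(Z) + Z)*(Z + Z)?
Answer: 2965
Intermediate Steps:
s(Y) = 0
E(Z) = 2*Z**2 (E(Z) = (0 + Z)*(Z + Z) = Z*(2*Z) = 2*Z**2)
-107 + 96*E(4) = -107 + 96*(2*4**2) = -107 + 96*(2*16) = -107 + 96*32 = -107 + 3072 = 2965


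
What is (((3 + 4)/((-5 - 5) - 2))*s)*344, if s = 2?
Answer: -1204/3 ≈ -401.33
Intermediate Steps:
(((3 + 4)/((-5 - 5) - 2))*s)*344 = (((3 + 4)/((-5 - 5) - 2))*2)*344 = ((7/(-10 - 2))*2)*344 = ((7/(-12))*2)*344 = ((7*(-1/12))*2)*344 = -7/12*2*344 = -7/6*344 = -1204/3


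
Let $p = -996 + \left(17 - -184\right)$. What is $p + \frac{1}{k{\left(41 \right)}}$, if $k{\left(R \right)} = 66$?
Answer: $- \frac{52469}{66} \approx -794.98$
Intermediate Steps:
$p = -795$ ($p = -996 + \left(17 + 184\right) = -996 + 201 = -795$)
$p + \frac{1}{k{\left(41 \right)}} = -795 + \frac{1}{66} = - \frac{52469}{66}$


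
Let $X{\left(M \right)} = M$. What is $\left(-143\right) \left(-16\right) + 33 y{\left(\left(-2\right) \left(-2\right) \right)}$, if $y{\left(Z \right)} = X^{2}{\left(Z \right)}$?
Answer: $2816$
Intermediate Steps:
$y{\left(Z \right)} = Z^{2}$
$\left(-143\right) \left(-16\right) + 33 y{\left(\left(-2\right) \left(-2\right) \right)} = \left(-143\right) \left(-16\right) + 33 \left(\left(-2\right) \left(-2\right)\right)^{2} = 2288 + 33 \cdot 4^{2} = 2288 + 33 \cdot 16 = 2288 + 528 = 2816$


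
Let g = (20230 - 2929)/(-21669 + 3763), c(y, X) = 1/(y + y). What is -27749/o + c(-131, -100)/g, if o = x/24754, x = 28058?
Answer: -778404180296126/31795760499 ≈ -24481.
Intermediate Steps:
o = 14029/12377 (o = 28058/24754 = 28058*(1/24754) = 14029/12377 ≈ 1.1335)
c(y, X) = 1/(2*y)
g = -17301/17906 (g = 17301/(-17906) = 17301*(-1/17906) = -17301/17906 ≈ -0.96621)
-27749/o + c(-131, -100)/g = -27749/14029/12377 + ((½)/(-131))/(-17301/17906) = -27749*12377/14029 + ((½)*(-1/131))*(-17906/17301) = -343449373/14029 - 1/262*(-17906/17301) = -343449373/14029 + 8953/2266431 = -778404180296126/31795760499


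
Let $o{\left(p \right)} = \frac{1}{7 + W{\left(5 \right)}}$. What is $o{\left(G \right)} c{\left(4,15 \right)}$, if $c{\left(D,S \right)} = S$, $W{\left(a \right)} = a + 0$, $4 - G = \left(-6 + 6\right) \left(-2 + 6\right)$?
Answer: $\frac{5}{4} \approx 1.25$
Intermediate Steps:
$G = 4$ ($G = 4 - \left(-6 + 6\right) \left(-2 + 6\right) = 4 - 0 \cdot 4 = 4 - 0 = 4 + 0 = 4$)
$W{\left(a \right)} = a$
$o{\left(p \right)} = \frac{1}{12}$ ($o{\left(p \right)} = \frac{1}{7 + 5} = \frac{1}{12}$)
$o{\left(G \right)} c{\left(4,15 \right)} = \frac{1}{12} \cdot 15 = \frac{5}{4}$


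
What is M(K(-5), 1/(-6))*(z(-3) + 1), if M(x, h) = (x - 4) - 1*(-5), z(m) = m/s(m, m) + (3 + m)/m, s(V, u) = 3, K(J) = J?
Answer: 0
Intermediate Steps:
z(m) = m/3 + (3 + m)/m
M(x, h) = 1 + x (M(x, h) = (-4 + x) + 5 = 1 + x)
M(K(-5), 1/(-6))*(z(-3) + 1) = (1 - 5)*((1 + 3/(-3) + (⅓)*(-3)) + 1) = -4*((1 + 3*(-⅓) - 1) + 1) = -4*((1 - 1 - 1) + 1) = -4*(-1 + 1) = -4*0 = 0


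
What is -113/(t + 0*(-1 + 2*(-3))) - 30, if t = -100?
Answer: -2887/100 ≈ -28.870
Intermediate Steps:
-113/(t + 0*(-1 + 2*(-3))) - 30 = -113/(-100 + 0*(-1 + 2*(-3))) - 30 = -113/(-100 + 0*(-1 - 6)) - 30 = -113/(-100 + 0*(-7)) - 30 = -113/(-100 + 0) - 30 = -113/(-100) - 30 = -113*(-1/100) - 30 = 113/100 - 30 = -2887/100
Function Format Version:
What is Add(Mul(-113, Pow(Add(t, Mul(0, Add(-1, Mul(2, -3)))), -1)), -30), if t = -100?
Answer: Rational(-2887, 100) ≈ -28.870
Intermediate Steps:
Add(Mul(-113, Pow(Add(t, Mul(0, Add(-1, Mul(2, -3)))), -1)), -30) = Add(Mul(-113, Pow(Add(-100, Mul(0, Add(-1, Mul(2, -3)))), -1)), -30) = Add(Mul(-113, Pow(Add(-100, Mul(0, Add(-1, -6))), -1)), -30) = Add(Mul(-113, Pow(Add(-100, Mul(0, -7)), -1)), -30) = Add(Mul(-113, Pow(Add(-100, 0), -1)), -30) = Add(Mul(-113, Pow(-100, -1)), -30) = Add(Mul(-113, Rational(-1, 100)), -30) = Add(Rational(113, 100), -30) = Rational(-2887, 100)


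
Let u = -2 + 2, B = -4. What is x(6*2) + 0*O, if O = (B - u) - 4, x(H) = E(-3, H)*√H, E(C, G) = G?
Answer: 24*√3 ≈ 41.569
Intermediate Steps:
u = 0
x(H) = H^(3/2) (x(H) = H*√H = H^(3/2))
O = -8 (O = (-4 - 1*0) - 4 = (-4 + 0) - 4 = -4 - 4 = -8)
x(6*2) + 0*O = (6*2)^(3/2) + 0*(-8) = 12^(3/2) + 0 = 24*√3 + 0 = 24*√3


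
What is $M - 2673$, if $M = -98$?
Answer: $-2771$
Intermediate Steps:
$M - 2673 = -98 - 2673 = -2771$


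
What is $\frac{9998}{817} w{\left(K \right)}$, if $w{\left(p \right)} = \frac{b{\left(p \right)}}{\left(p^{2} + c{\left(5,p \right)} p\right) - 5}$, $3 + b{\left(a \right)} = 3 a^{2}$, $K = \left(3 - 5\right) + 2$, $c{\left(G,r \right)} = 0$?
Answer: $\frac{29994}{4085} \approx 7.3425$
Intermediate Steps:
$K = 0$ ($K = -2 + 2 = 0$)
$b{\left(a \right)} = -3 + 3 a^{2}$
$w{\left(p \right)} = \frac{-3 + 3 p^{2}}{-5 + p^{2}}$ ($w{\left(p \right)} = \frac{-3 + 3 p^{2}}{\left(p^{2} + 0 p\right) - 5} = \frac{-3 + 3 p^{2}}{\left(p^{2} + 0\right) - 5} = \frac{-3 + 3 p^{2}}{p^{2} - 5} = \frac{-3 + 3 p^{2}}{-5 + p^{2}}$)
$\frac{9998}{817} w{\left(K \right)} = \frac{9998}{817} \frac{3 \left(-1 + 0^{2}\right)}{-5 + 0^{2}} = 9998 \cdot \frac{1}{817} \frac{3 \left(-1 + 0\right)}{-5 + 0} = \frac{9998 \cdot 3 \frac{1}{-5} \left(-1\right)}{817} = \frac{9998 \cdot 3 \left(- \frac{1}{5}\right) \left(-1\right)}{817} = \frac{9998}{817} \cdot \frac{3}{5} = \frac{29994}{4085}$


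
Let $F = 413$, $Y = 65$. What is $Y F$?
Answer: $26845$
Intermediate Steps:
$Y F = 65 \cdot 413 = 26845$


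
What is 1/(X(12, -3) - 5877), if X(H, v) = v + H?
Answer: -1/5868 ≈ -0.00017042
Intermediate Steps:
X(H, v) = H + v
1/(X(12, -3) - 5877) = 1/((12 - 3) - 5877) = 1/(9 - 5877) = 1/(-5868) = -1/5868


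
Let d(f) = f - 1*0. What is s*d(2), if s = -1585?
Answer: -3170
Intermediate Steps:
d(f) = f (d(f) = f + 0 = f)
s*d(2) = -1585*2 = -3170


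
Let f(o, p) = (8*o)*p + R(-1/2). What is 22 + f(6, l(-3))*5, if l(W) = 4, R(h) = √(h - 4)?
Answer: 982 + 15*I*√2/2 ≈ 982.0 + 10.607*I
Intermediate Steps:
R(h) = √(-4 + h)
f(o, p) = 8*o*p + 3*I*√2/2 (f(o, p) = (8*o)*p + √(-4 - 1/2) = 8*o*p + √(-4 - 1*½) = 8*o*p + √(-4 - ½) = 8*o*p + √(-9/2) = 8*o*p + 3*I*√2/2)
22 + f(6, l(-3))*5 = 22 + (8*6*4 + 3*I*√2/2)*5 = 22 + (192 + 3*I*√2/2)*5 = 22 + (960 + 15*I*√2/2) = 982 + 15*I*√2/2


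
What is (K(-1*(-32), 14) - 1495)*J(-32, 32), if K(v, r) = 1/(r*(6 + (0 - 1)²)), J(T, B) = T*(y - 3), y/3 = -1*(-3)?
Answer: 14064864/49 ≈ 2.8704e+5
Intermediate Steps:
y = 9 (y = 3*(-1*(-3)) = 3*3 = 9)
J(T, B) = 6*T (J(T, B) = T*(9 - 3) = T*6 = 6*T)
K(v, r) = 1/(7*r) (K(v, r) = 1/(r*(6 + (-1)²)) = 1/(r*(6 + 1)) = 1/(r*7) = 1/(7*r))
(K(-1*(-32), 14) - 1495)*J(-32, 32) = ((⅐)/14 - 1495)*(6*(-32)) = ((⅐)*(1/14) - 1495)*(-192) = (1/98 - 1495)*(-192) = -146509/98*(-192) = 14064864/49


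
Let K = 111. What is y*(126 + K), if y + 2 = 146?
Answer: 34128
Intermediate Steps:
y = 144 (y = -2 + 146 = 144)
y*(126 + K) = 144*(126 + 111) = 144*237 = 34128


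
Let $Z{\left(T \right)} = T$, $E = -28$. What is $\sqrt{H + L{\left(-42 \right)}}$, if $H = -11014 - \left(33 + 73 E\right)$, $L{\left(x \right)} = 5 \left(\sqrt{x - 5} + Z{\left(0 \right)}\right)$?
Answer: $\sqrt{-9003 + 5 i \sqrt{47}} \approx 0.1806 + 94.884 i$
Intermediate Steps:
$L{\left(x \right)} = 5 \sqrt{-5 + x}$ ($L{\left(x \right)} = 5 \left(\sqrt{x - 5} + 0\right) = 5 \left(\sqrt{-5 + x} + 0\right) = 5 \sqrt{-5 + x}$)
$H = -9003$ ($H = -11014 - \left(33 + 73 \left(-28\right)\right) = -11014 - \left(33 - 2044\right) = -11014 - -2011 = -11014 + 2011 = -9003$)
$\sqrt{H + L{\left(-42 \right)}} = \sqrt{-9003 + 5 \sqrt{-5 - 42}} = \sqrt{-9003 + 5 \sqrt{-47}} = \sqrt{-9003 + 5 i \sqrt{47}}$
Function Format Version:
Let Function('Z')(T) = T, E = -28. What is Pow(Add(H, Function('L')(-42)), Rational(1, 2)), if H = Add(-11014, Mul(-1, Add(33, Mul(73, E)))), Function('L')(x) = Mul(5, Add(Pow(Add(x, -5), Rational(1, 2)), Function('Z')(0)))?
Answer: Pow(Add(-9003, Mul(5, I, Pow(47, Rational(1, 2)))), Rational(1, 2)) ≈ Add(0.1806, Mul(94.884, I))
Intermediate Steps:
Function('L')(x) = Mul(5, Pow(Add(-5, x), Rational(1, 2))) (Function('L')(x) = Mul(5, Add(Pow(Add(x, -5), Rational(1, 2)), 0)) = Mul(5, Add(Pow(Add(-5, x), Rational(1, 2)), 0)) = Mul(5, Pow(Add(-5, x), Rational(1, 2))))
H = -9003 (H = Add(-11014, Mul(-1, Add(33, Mul(73, -28)))) = Add(-11014, Mul(-1, Add(33, -2044))) = Add(-11014, Mul(-1, -2011)) = Add(-11014, 2011) = -9003)
Pow(Add(H, Function('L')(-42)), Rational(1, 2)) = Pow(Add(-9003, Mul(5, Pow(Add(-5, -42), Rational(1, 2)))), Rational(1, 2)) = Pow(Add(-9003, Mul(5, Pow(-47, Rational(1, 2)))), Rational(1, 2)) = Pow(Add(-9003, Mul(5, Mul(I, Pow(47, Rational(1, 2))))), Rational(1, 2)) = Pow(Add(-9003, Mul(5, I, Pow(47, Rational(1, 2)))), Rational(1, 2))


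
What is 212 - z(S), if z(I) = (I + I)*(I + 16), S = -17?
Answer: 178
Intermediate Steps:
z(I) = 2*I*(16 + I) (z(I) = (2*I)*(16 + I) = 2*I*(16 + I))
212 - z(S) = 212 - 2*(-17)*(16 - 17) = 212 - 2*(-17)*(-1) = 212 - 1*34 = 212 - 34 = 178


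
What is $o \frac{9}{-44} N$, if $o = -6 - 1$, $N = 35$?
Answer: $\frac{2205}{44} \approx 50.114$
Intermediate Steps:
$o = -7$ ($o = -6 - 1 = -7$)
$o \frac{9}{-44} N = - 7 \frac{9}{-44} \cdot 35 = - 7 \cdot 9 \left(- \frac{1}{44}\right) 35 = \left(-7\right) \left(- \frac{9}{44}\right) 35 = \frac{63}{44} \cdot 35 = \frac{2205}{44}$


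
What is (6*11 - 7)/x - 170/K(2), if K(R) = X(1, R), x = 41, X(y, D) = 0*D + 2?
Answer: -3426/41 ≈ -83.561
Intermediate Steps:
X(y, D) = 2 (X(y, D) = 0 + 2 = 2)
K(R) = 2
(6*11 - 7)/x - 170/K(2) = (6*11 - 7)/41 - 170/2 = (66 - 7)*(1/41) - 170*1/2 = 59*(1/41) - 85 = 59/41 - 85 = -3426/41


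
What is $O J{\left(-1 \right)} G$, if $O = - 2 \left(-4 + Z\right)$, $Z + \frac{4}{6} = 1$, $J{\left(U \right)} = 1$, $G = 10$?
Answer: $\frac{220}{3} \approx 73.333$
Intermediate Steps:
$Z = \frac{1}{3}$ ($Z = - \frac{2}{3} + 1 = \frac{1}{3} \approx 0.33333$)
$O = \frac{22}{3}$ ($O = - 2 \left(-4 + \frac{1}{3}\right) = \left(-2\right) \left(- \frac{11}{3}\right) = \frac{22}{3} \approx 7.3333$)
$O J{\left(-1 \right)} G = \frac{22}{3} \cdot 1 \cdot 10 = \frac{22}{3} \cdot 10 = \frac{220}{3}$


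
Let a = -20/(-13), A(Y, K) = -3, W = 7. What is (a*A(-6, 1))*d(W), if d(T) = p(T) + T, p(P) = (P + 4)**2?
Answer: -7680/13 ≈ -590.77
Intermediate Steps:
p(P) = (4 + P)**2
d(T) = T + (4 + T)**2 (d(T) = (4 + T)**2 + T = T + (4 + T)**2)
a = 20/13 (a = -20*(-1/13) = 20/13 ≈ 1.5385)
(a*A(-6, 1))*d(W) = ((20/13)*(-3))*(7 + (4 + 7)**2) = -60*(7 + 11**2)/13 = -60*(7 + 121)/13 = -60/13*128 = -7680/13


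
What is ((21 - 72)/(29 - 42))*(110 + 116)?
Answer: 11526/13 ≈ 886.62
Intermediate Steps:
((21 - 72)/(29 - 42))*(110 + 116) = -51/(-13)*226 = -51*(-1/13)*226 = (51/13)*226 = 11526/13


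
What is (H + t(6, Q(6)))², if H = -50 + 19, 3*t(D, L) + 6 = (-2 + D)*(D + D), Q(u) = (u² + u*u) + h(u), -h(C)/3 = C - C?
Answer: 289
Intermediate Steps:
h(C) = 0 (h(C) = -3*(C - C) = -3*0 = 0)
Q(u) = 2*u² (Q(u) = (u² + u*u) + 0 = (u² + u²) + 0 = 2*u² + 0 = 2*u²)
t(D, L) = -2 + 2*D*(-2 + D)/3 (t(D, L) = -2 + ((-2 + D)*(D + D))/3 = -2 + ((-2 + D)*(2*D))/3 = -2 + (2*D*(-2 + D))/3 = -2 + 2*D*(-2 + D)/3)
H = -31
(H + t(6, Q(6)))² = (-31 + (-2 - 4/3*6 + (⅔)*6²))² = (-31 + (-2 - 8 + (⅔)*36))² = (-31 + (-2 - 8 + 24))² = (-31 + 14)² = (-17)² = 289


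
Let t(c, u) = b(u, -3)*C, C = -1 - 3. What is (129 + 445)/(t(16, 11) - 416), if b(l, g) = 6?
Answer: -287/220 ≈ -1.3045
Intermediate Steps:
C = -4
t(c, u) = -24 (t(c, u) = 6*(-4) = -24)
(129 + 445)/(t(16, 11) - 416) = (129 + 445)/(-24 - 416) = 574/(-440) = 574*(-1/440) = -287/220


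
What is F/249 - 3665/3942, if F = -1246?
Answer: -1941439/327186 ≈ -5.9337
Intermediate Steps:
F/249 - 3665/3942 = -1246/249 - 3665/3942 = -1941439/327186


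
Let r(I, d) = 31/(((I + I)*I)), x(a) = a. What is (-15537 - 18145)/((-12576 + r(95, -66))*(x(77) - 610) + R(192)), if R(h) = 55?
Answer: -607960100/120990270627 ≈ -0.0050249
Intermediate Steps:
r(I, d) = 31/(2*I²) (r(I, d) = 31/(((2*I)*I)) = 31/((2*I²)) = 31*(1/(2*I²)) = 31/(2*I²))
(-15537 - 18145)/((-12576 + r(95, -66))*(x(77) - 610) + R(192)) = (-15537 - 18145)/((-12576 + (31/2)/95²)*(77 - 610) + 55) = -33682/((-12576 + (31/2)*(1/9025))*(-533) + 55) = -33682/((-12576 + 31/18050)*(-533) + 55) = -33682/(-226996769/18050*(-533) + 55) = -33682/(120989277877/18050 + 55) = -33682/120990270627/18050 = -33682*18050/120990270627 = -607960100/120990270627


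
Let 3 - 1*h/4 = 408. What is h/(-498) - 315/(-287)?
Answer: 14805/3403 ≈ 4.3506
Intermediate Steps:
h = -1620 (h = 12 - 4*408 = 12 - 1632 = -1620)
h/(-498) - 315/(-287) = -1620/(-498) - 315/(-287) = -1620*(-1/498) - 315*(-1/287) = 270/83 + 45/41 = 14805/3403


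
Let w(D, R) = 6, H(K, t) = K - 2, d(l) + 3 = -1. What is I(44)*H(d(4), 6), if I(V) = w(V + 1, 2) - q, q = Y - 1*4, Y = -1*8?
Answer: -108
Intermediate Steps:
d(l) = -4 (d(l) = -3 - 1 = -4)
Y = -8
H(K, t) = -2 + K
q = -12 (q = -8 - 1*4 = -8 - 4 = -12)
I(V) = 18 (I(V) = 6 - 1*(-12) = 6 + 12 = 18)
I(44)*H(d(4), 6) = 18*(-2 - 4) = 18*(-6) = -108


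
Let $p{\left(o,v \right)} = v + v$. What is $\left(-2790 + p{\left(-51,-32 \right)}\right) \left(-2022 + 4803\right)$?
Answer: $-7936974$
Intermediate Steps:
$p{\left(o,v \right)} = 2 v$
$\left(-2790 + p{\left(-51,-32 \right)}\right) \left(-2022 + 4803\right) = \left(-2790 + 2 \left(-32\right)\right) \left(-2022 + 4803\right) = \left(-2790 - 64\right) 2781 = \left(-2854\right) 2781 = -7936974$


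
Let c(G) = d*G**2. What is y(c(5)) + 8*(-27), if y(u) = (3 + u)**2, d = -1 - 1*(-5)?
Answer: 10393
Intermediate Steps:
d = 4 (d = -1 + 5 = 4)
c(G) = 4*G**2
y(c(5)) + 8*(-27) = (3 + 4*5**2)**2 + 8*(-27) = (3 + 4*25)**2 - 216 = (3 + 100)**2 - 216 = 103**2 - 216 = 10609 - 216 = 10393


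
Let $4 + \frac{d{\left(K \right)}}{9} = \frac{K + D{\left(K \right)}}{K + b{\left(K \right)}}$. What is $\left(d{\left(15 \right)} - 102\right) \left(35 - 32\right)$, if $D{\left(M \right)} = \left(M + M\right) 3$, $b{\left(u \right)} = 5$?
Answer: $- \frac{1089}{4} \approx -272.25$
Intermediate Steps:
$D{\left(M \right)} = 6 M$ ($D{\left(M \right)} = 2 M 3 = 6 M$)
$d{\left(K \right)} = -36 + \frac{63 K}{5 + K}$ ($d{\left(K \right)} = -36 + 9 \frac{K + 6 K}{K + 5} = -36 + 9 \frac{7 K}{5 + K} = -36 + \frac{63 K}{5 + K}$)
$\left(d{\left(15 \right)} - 102\right) \left(35 - 32\right) = \left(\frac{9 \left(-20 + 3 \cdot 15\right)}{5 + 15} - 102\right) \left(35 - 32\right) = \left(\frac{9 \left(-20 + 45\right)}{20} - 102\right) 3 = \left(9 \cdot \frac{1}{20} \cdot 25 - 102\right) 3 = \left(\frac{45}{4} - 102\right) 3 = \left(- \frac{363}{4}\right) 3 = - \frac{1089}{4}$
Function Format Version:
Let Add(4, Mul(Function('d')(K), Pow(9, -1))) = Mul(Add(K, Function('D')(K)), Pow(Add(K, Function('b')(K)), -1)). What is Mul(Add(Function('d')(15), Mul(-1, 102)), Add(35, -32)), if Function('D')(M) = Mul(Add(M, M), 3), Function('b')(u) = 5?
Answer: Rational(-1089, 4) ≈ -272.25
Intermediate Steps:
Function('D')(M) = Mul(6, M) (Function('D')(M) = Mul(Mul(2, M), 3) = Mul(6, M))
Function('d')(K) = Add(-36, Mul(63, K, Pow(Add(5, K), -1))) (Function('d')(K) = Add(-36, Mul(9, Mul(Add(K, Mul(6, K)), Pow(Add(K, 5), -1)))) = Add(-36, Mul(9, Mul(Mul(7, K), Pow(Add(5, K), -1)))) = Add(-36, Mul(9, Mul(7, K, Pow(Add(5, K), -1)))) = Add(-36, Mul(63, K, Pow(Add(5, K), -1))))
Mul(Add(Function('d')(15), Mul(-1, 102)), Add(35, -32)) = Mul(Add(Mul(9, Pow(Add(5, 15), -1), Add(-20, Mul(3, 15))), Mul(-1, 102)), Add(35, -32)) = Mul(Add(Mul(9, Pow(20, -1), Add(-20, 45)), -102), 3) = Mul(Add(Mul(9, Rational(1, 20), 25), -102), 3) = Mul(Add(Rational(45, 4), -102), 3) = Mul(Rational(-363, 4), 3) = Rational(-1089, 4)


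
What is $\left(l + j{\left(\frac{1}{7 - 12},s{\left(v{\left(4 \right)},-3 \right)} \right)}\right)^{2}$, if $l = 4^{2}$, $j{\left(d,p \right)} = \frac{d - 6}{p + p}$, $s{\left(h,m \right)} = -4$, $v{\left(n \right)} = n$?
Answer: $\frac{450241}{1600} \approx 281.4$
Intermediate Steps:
$j{\left(d,p \right)} = \frac{-6 + d}{2 p}$
$l = 16$
$\left(l + j{\left(\frac{1}{7 - 12},s{\left(v{\left(4 \right)},-3 \right)} \right)}\right)^{2} = \left(16 + \frac{-6 + \frac{1}{7 - 12}}{2 \left(-4\right)}\right)^{2} = \left(16 + \frac{1}{2} \left(- \frac{1}{4}\right) \left(-6 + \frac{1}{-5}\right)\right)^{2} = \left(16 + \frac{1}{2} \left(- \frac{1}{4}\right) \left(-6 - \frac{1}{5}\right)\right)^{2} = \left(16 + \frac{1}{2} \left(- \frac{1}{4}\right) \left(- \frac{31}{5}\right)\right)^{2} = \left(16 + \frac{31}{40}\right)^{2} = \left(\frac{671}{40}\right)^{2} = \frac{450241}{1600}$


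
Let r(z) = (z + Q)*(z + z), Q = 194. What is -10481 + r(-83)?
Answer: -28907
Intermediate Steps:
r(z) = 2*z*(194 + z) (r(z) = (z + 194)*(z + z) = (194 + z)*(2*z) = 2*z*(194 + z))
-10481 + r(-83) = -10481 + 2*(-83)*(194 - 83) = -10481 + 2*(-83)*111 = -10481 - 18426 = -28907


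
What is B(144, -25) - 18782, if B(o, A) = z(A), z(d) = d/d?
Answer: -18781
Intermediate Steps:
z(d) = 1
B(o, A) = 1
B(144, -25) - 18782 = 1 - 18782 = -18781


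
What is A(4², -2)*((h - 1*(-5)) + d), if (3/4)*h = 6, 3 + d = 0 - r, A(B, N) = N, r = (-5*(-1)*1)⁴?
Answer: 1230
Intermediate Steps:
r = 625 (r = (5*1)⁴ = 5⁴ = 625)
d = -628 (d = -3 + (0 - 1*625) = -3 + (0 - 625) = -3 - 625 = -628)
h = 8 (h = (4/3)*6 = 8)
A(4², -2)*((h - 1*(-5)) + d) = -2*((8 - 1*(-5)) - 628) = -2*((8 + 5) - 628) = -2*(13 - 628) = -2*(-615) = 1230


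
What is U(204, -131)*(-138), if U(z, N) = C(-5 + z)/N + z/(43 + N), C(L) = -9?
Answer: 447327/1441 ≈ 310.43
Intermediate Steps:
U(z, N) = -9/N + z/(43 + N)
U(204, -131)*(-138) = ((-387 - 9*(-131) - 131*204)/((-131)*(43 - 131)))*(-138) = -1/131*(-387 + 1179 - 26724)/(-88)*(-138) = -1/131*(-1/88)*(-25932)*(-138) = -6483/2882*(-138) = 447327/1441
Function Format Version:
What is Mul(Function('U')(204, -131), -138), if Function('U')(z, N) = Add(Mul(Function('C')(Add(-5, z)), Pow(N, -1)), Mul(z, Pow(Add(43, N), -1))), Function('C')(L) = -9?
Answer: Rational(447327, 1441) ≈ 310.43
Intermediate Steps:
Function('U')(z, N) = Add(Mul(-9, Pow(N, -1)), Mul(z, Pow(Add(43, N), -1)))
Mul(Function('U')(204, -131), -138) = Mul(Mul(Pow(-131, -1), Pow(Add(43, -131), -1), Add(-387, Mul(-9, -131), Mul(-131, 204))), -138) = Mul(Mul(Rational(-1, 131), Pow(-88, -1), Add(-387, 1179, -26724)), -138) = Mul(Mul(Rational(-1, 131), Rational(-1, 88), -25932), -138) = Mul(Rational(-6483, 2882), -138) = Rational(447327, 1441)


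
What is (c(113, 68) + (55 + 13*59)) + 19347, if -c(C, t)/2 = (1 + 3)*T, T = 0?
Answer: 20169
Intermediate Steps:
c(C, t) = 0 (c(C, t) = -2*(1 + 3)*0 = -8*0 = -2*0 = 0)
(c(113, 68) + (55 + 13*59)) + 19347 = (0 + (55 + 13*59)) + 19347 = (0 + (55 + 767)) + 19347 = (0 + 822) + 19347 = 822 + 19347 = 20169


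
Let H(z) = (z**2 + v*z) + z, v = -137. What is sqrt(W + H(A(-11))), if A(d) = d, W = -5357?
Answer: 2*I*sqrt(935) ≈ 61.156*I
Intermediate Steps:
H(z) = z**2 - 136*z (H(z) = (z**2 - 137*z) + z = z**2 - 136*z)
sqrt(W + H(A(-11))) = sqrt(-5357 - 11*(-136 - 11)) = sqrt(-5357 - 11*(-147)) = sqrt(-5357 + 1617) = sqrt(-3740) = 2*I*sqrt(935)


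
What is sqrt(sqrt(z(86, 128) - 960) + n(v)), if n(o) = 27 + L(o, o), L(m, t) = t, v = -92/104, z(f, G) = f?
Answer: sqrt(17654 + 676*I*sqrt(874))/26 ≈ 5.7255 + 2.5818*I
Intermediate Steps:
v = -23/26 (v = -92*1/104 = -23/26 ≈ -0.88461)
n(o) = 27 + o
sqrt(sqrt(z(86, 128) - 960) + n(v)) = sqrt(sqrt(86 - 960) + (27 - 23/26)) = sqrt(sqrt(-874) + 679/26) = sqrt(I*sqrt(874) + 679/26) = sqrt(679/26 + I*sqrt(874))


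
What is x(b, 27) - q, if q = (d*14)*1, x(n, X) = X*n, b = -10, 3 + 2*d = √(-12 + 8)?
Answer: -249 - 14*I ≈ -249.0 - 14.0*I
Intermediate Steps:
d = -3/2 + I (d = -3/2 + √(-12 + 8)/2 = -3/2 + √(-4)/2 = -3/2 + (2*I)/2 = -3/2 + I ≈ -1.5 + 1.0*I)
q = -21 + 14*I (q = ((-3/2 + I)*14)*1 = (-21 + 14*I)*1 = -21 + 14*I ≈ -21.0 + 14.0*I)
x(b, 27) - q = 27*(-10) - (-21 + 14*I) = -270 + (21 - 14*I) = -249 - 14*I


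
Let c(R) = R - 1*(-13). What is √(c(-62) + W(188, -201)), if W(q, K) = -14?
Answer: 3*I*√7 ≈ 7.9373*I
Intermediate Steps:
c(R) = 13 + R (c(R) = R + 13 = 13 + R)
√(c(-62) + W(188, -201)) = √((13 - 62) - 14) = √(-49 - 14) = √(-63) = 3*I*√7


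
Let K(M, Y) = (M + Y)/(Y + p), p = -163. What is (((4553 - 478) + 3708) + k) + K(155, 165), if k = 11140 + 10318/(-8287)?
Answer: 158130503/8287 ≈ 19082.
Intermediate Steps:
k = 92306862/8287 (k = 11140 + 10318*(-1/8287) = 11140 - 10318/8287 = 92306862/8287 ≈ 11139.)
K(M, Y) = (M + Y)/(-163 + Y) (K(M, Y) = (M + Y)/(Y - 163) = (M + Y)/(-163 + Y))
(((4553 - 478) + 3708) + k) + K(155, 165) = (((4553 - 478) + 3708) + 92306862/8287) + (155 + 165)/(-163 + 165) = ((4075 + 3708) + 92306862/8287) + 320/2 = (7783 + 92306862/8287) + (½)*320 = 156804583/8287 + 160 = 158130503/8287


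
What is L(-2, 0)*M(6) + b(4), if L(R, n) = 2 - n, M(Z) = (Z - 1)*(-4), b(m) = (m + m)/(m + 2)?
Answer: -116/3 ≈ -38.667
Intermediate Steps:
b(m) = 2*m/(2 + m) (b(m) = (2*m)/(2 + m) = 2*m/(2 + m))
M(Z) = 4 - 4*Z (M(Z) = (-1 + Z)*(-4) = 4 - 4*Z)
L(-2, 0)*M(6) + b(4) = (2 - 1*0)*(4 - 4*6) + 2*4/(2 + 4) = (2 + 0)*(4 - 24) + 2*4/6 = 2*(-20) + 2*4*(⅙) = -40 + 4/3 = -116/3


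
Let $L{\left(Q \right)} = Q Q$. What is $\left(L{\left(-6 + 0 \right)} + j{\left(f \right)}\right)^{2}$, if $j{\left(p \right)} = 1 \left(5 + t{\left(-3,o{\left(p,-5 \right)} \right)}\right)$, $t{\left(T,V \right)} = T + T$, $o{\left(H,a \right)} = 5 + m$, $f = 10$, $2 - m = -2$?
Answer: $1225$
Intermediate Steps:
$m = 4$ ($m = 2 - -2 = 2 + 2 = 4$)
$o{\left(H,a \right)} = 9$ ($o{\left(H,a \right)} = 5 + 4 = 9$)
$t{\left(T,V \right)} = 2 T$
$L{\left(Q \right)} = Q^{2}$
$j{\left(p \right)} = -1$ ($j{\left(p \right)} = 1 \left(5 + 2 \left(-3\right)\right) = 1 \left(5 - 6\right) = 1 \left(-1\right) = -1$)
$\left(L{\left(-6 + 0 \right)} + j{\left(f \right)}\right)^{2} = \left(\left(-6 + 0\right)^{2} - 1\right)^{2} = \left(\left(-6\right)^{2} - 1\right)^{2} = \left(36 - 1\right)^{2} = 35^{2} = 1225$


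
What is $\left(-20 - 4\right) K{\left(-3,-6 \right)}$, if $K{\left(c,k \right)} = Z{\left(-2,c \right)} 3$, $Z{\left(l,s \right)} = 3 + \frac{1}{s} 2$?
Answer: $-168$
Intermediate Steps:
$Z{\left(l,s \right)} = 3 + \frac{2}{s}$
$K{\left(c,k \right)} = 9 + \frac{6}{c}$ ($K{\left(c,k \right)} = \left(3 + \frac{2}{c}\right) 3 = 9 + \frac{6}{c}$)
$\left(-20 - 4\right) K{\left(-3,-6 \right)} = \left(-20 - 4\right) \left(9 + \frac{6}{-3}\right) = - 24 \left(9 + 6 \left(- \frac{1}{3}\right)\right) = - 24 \left(9 - 2\right) = \left(-24\right) 7 = -168$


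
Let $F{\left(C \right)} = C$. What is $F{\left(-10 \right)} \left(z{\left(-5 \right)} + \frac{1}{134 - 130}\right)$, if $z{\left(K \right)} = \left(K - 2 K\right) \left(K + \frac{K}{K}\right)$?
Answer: $\frac{395}{2} \approx 197.5$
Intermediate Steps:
$z{\left(K \right)} = - K \left(1 + K\right)$ ($z{\left(K \right)} = - K \left(K + 1\right) = - K \left(1 + K\right)$)
$F{\left(-10 \right)} \left(z{\left(-5 \right)} + \frac{1}{134 - 130}\right) = - 10 \left(\left(-1\right) \left(-5\right) \left(1 - 5\right) + \frac{1}{134 - 130}\right) = - 10 \left(\left(-1\right) \left(-5\right) \left(-4\right) + \frac{1}{4}\right) = - 10 \left(-20 + \frac{1}{4}\right) = \left(-10\right) \left(- \frac{79}{4}\right) = \frac{395}{2}$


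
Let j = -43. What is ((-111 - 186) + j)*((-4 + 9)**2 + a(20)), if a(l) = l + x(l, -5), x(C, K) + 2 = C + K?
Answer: -19720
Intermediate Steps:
x(C, K) = -2 + C + K (x(C, K) = -2 + (C + K) = -2 + C + K)
a(l) = -7 + 2*l (a(l) = l + (-2 + l - 5) = l + (-7 + l) = -7 + 2*l)
((-111 - 186) + j)*((-4 + 9)**2 + a(20)) = ((-111 - 186) - 43)*((-4 + 9)**2 + (-7 + 2*20)) = (-297 - 43)*(5**2 + (-7 + 40)) = -340*(25 + 33) = -340*58 = -19720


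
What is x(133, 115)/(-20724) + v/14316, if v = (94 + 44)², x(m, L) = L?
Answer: 32751793/24723732 ≈ 1.3247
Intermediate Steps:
v = 19044 (v = 138² = 19044)
x(133, 115)/(-20724) + v/14316 = 115/(-20724) + 19044/14316 = 115*(-1/20724) + 19044*(1/14316) = -115/20724 + 1587/1193 = 32751793/24723732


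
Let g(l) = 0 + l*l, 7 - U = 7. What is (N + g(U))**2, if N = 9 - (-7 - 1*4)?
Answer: 400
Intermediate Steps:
U = 0 (U = 7 - 1*7 = 7 - 7 = 0)
N = 20 (N = 9 - (-7 - 4) = 9 - 1*(-11) = 9 + 11 = 20)
g(l) = l**2 (g(l) = 0 + l**2 = l**2)
(N + g(U))**2 = (20 + 0**2)**2 = (20 + 0)**2 = 20**2 = 400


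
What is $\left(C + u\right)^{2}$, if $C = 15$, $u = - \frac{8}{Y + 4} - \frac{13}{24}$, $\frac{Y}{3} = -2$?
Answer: $\frac{196249}{576} \approx 340.71$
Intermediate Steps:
$Y = -6$ ($Y = 3 \left(-2\right) = -6$)
$u = \frac{83}{24}$ ($u = - \frac{8}{-6 + 4} - \frac{13}{24} = - \frac{8}{-2} - \frac{13}{24} = \left(-8\right) \left(- \frac{1}{2}\right) - \frac{13}{24} = 4 - \frac{13}{24} = \frac{83}{24} \approx 3.4583$)
$\left(C + u\right)^{2} = \left(15 + \frac{83}{24}\right)^{2} = \left(\frac{443}{24}\right)^{2} = \frac{196249}{576}$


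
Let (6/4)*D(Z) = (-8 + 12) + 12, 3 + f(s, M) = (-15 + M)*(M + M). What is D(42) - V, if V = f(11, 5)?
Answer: 341/3 ≈ 113.67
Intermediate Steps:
f(s, M) = -3 + 2*M*(-15 + M) (f(s, M) = -3 + (-15 + M)*(M + M) = -3 + (-15 + M)*(2*M) = -3 + 2*M*(-15 + M))
V = -103 (V = -3 - 30*5 + 2*5**2 = -3 - 150 + 2*25 = -3 - 150 + 50 = -103)
D(Z) = 32/3 (D(Z) = 2*((-8 + 12) + 12)/3 = 2*(4 + 12)/3 = (2/3)*16 = 32/3)
D(42) - V = 32/3 - 1*(-103) = 32/3 + 103 = 341/3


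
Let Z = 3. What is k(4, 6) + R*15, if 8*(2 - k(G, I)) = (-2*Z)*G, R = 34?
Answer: 515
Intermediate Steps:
k(G, I) = 2 + 3*G/4 (k(G, I) = 2 - (-2*3)*G/8 = 2 - (-3)*G/4 = 2 + 3*G/4)
k(4, 6) + R*15 = (2 + (¾)*4) + 34*15 = (2 + 3) + 510 = 5 + 510 = 515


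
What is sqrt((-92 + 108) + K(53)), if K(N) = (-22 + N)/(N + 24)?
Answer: sqrt(97251)/77 ≈ 4.0500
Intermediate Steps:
K(N) = (-22 + N)/(24 + N)
sqrt((-92 + 108) + K(53)) = sqrt((-92 + 108) + (-22 + 53)/(24 + 53)) = sqrt(16 + 31/77) = sqrt(1263/77) = sqrt(97251)/77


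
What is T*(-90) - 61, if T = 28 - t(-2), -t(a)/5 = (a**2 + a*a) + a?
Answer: -5281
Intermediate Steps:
t(a) = -10*a**2 - 5*a (t(a) = -5*((a**2 + a*a) + a) = -5*((a**2 + a**2) + a) = -5*(2*a**2 + a) = -5*(a + 2*a**2) = -10*a**2 - 5*a)
T = 58 (T = 28 - (-5)*(-2)*(1 + 2*(-2)) = 28 - (-5)*(-2)*(1 - 4) = 28 - (-5)*(-2)*(-3) = 28 - 1*(-30) = 28 + 30 = 58)
T*(-90) - 61 = 58*(-90) - 61 = -5220 - 61 = -5281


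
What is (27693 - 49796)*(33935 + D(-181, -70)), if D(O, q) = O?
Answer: -746064662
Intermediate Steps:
(27693 - 49796)*(33935 + D(-181, -70)) = (27693 - 49796)*(33935 - 181) = -22103*33754 = -746064662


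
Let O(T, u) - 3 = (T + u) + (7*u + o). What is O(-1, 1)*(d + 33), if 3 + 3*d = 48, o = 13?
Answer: 1104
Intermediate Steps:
d = 15 (d = -1 + (1/3)*48 = -1 + 16 = 15)
O(T, u) = 16 + T + 8*u (O(T, u) = 3 + ((T + u) + (7*u + 13)) = 3 + ((T + u) + (13 + 7*u)) = 3 + (13 + T + 8*u) = 16 + T + 8*u)
O(-1, 1)*(d + 33) = (16 - 1 + 8*1)*(15 + 33) = (16 - 1 + 8)*48 = 23*48 = 1104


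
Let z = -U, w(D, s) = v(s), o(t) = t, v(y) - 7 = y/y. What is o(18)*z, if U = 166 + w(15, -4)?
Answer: -3132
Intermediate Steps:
v(y) = 8 (v(y) = 7 + y/y = 7 + 1 = 8)
w(D, s) = 8
U = 174 (U = 166 + 8 = 174)
z = -174 (z = -1*174 = -174)
o(18)*z = 18*(-174) = -3132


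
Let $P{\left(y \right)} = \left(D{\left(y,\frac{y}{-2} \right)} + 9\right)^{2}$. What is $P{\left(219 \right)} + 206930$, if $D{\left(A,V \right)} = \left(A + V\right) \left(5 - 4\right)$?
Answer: $\frac{883889}{4} \approx 2.2097 \cdot 10^{5}$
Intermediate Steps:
$D{\left(A,V \right)} = A + V$ ($D{\left(A,V \right)} = \left(A + V\right) 1 = A + V$)
$P{\left(y \right)} = \left(9 + \frac{y}{2}\right)^{2}$ ($P{\left(y \right)} = \left(\left(y + \frac{y}{-2}\right) + 9\right)^{2} = \left(\left(y + y \left(- \frac{1}{2}\right)\right) + 9\right)^{2} = \left(\left(y - \frac{y}{2}\right) + 9\right)^{2} = \left(\frac{y}{2} + 9\right)^{2} = \left(9 + \frac{y}{2}\right)^{2}$)
$P{\left(219 \right)} + 206930 = \frac{\left(18 + 219\right)^{2}}{4} + 206930 = \frac{237^{2}}{4} + 206930 = \frac{1}{4} \cdot 56169 + 206930 = \frac{56169}{4} + 206930 = \frac{883889}{4}$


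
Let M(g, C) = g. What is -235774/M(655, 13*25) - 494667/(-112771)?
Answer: -26264462869/73865005 ≈ -355.57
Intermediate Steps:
-235774/M(655, 13*25) - 494667/(-112771) = -235774/655 - 494667/(-112771) = -235774*1/655 - 494667*(-1/112771) = -235774/655 + 494667/112771 = -26264462869/73865005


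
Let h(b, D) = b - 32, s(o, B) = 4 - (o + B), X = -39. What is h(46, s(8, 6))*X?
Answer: -546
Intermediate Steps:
s(o, B) = 4 - B - o (s(o, B) = 4 - (B + o) = 4 + (-B - o) = 4 - B - o)
h(b, D) = -32 + b
h(46, s(8, 6))*X = (-32 + 46)*(-39) = 14*(-39) = -546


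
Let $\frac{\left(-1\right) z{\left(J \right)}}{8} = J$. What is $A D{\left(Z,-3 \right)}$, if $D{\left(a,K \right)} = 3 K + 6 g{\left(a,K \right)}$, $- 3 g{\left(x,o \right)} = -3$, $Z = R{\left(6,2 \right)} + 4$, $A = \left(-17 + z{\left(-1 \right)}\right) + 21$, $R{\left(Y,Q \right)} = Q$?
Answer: $-36$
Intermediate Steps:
$z{\left(J \right)} = - 8 J$
$A = 12$ ($A = \left(-17 - -8\right) + 21 = \left(-17 + 8\right) + 21 = -9 + 21 = 12$)
$Z = 6$ ($Z = 2 + 4 = 6$)
$g{\left(x,o \right)} = 1$ ($g{\left(x,o \right)} = \left(- \frac{1}{3}\right) \left(-3\right) = 1$)
$D{\left(a,K \right)} = 6 + 3 K$ ($D{\left(a,K \right)} = 3 K + 6 \cdot 1 = 3 K + 6 = 6 + 3 K$)
$A D{\left(Z,-3 \right)} = 12 \left(6 + 3 \left(-3\right)\right) = 12 \left(6 - 9\right) = 12 \left(-3\right) = -36$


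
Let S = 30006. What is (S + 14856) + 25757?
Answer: 70619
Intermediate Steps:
(S + 14856) + 25757 = (30006 + 14856) + 25757 = 44862 + 25757 = 70619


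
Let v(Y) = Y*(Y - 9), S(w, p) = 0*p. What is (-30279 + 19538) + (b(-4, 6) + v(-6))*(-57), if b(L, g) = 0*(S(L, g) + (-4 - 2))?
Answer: -15871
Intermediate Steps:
S(w, p) = 0
v(Y) = Y*(-9 + Y)
b(L, g) = 0 (b(L, g) = 0*(0 + (-4 - 2)) = 0*(0 - 6) = 0*(-6) = 0)
(-30279 + 19538) + (b(-4, 6) + v(-6))*(-57) = (-30279 + 19538) + (0 - 6*(-9 - 6))*(-57) = -10741 + (0 - 6*(-15))*(-57) = -10741 + (0 + 90)*(-57) = -10741 + 90*(-57) = -10741 - 5130 = -15871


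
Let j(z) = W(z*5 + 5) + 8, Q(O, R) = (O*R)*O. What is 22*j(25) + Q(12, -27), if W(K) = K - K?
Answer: -3712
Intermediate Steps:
Q(O, R) = R*O²
W(K) = 0
j(z) = 8 (j(z) = 0 + 8 = 8)
22*j(25) + Q(12, -27) = 22*8 - 27*12² = 176 - 27*144 = 176 - 3888 = -3712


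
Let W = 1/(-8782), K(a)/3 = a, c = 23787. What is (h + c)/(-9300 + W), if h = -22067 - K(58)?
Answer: -13576972/81672601 ≈ -0.16624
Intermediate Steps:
K(a) = 3*a
W = -1/8782 ≈ -0.00011387
h = -22241 (h = -22067 - 3*58 = -22067 - 1*174 = -22067 - 174 = -22241)
(h + c)/(-9300 + W) = (-22241 + 23787)/(-9300 - 1/8782) = 1546/(-81672601/8782) = 1546*(-8782/81672601) = -13576972/81672601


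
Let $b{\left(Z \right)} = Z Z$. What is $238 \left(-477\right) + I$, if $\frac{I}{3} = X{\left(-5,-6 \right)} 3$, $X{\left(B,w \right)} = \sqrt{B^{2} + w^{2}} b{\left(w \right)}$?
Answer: $-113526 + 324 \sqrt{61} \approx -1.11 \cdot 10^{5}$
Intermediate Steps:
$b{\left(Z \right)} = Z^{2}$
$X{\left(B,w \right)} = w^{2} \sqrt{B^{2} + w^{2}}$ ($X{\left(B,w \right)} = \sqrt{B^{2} + w^{2}} w^{2} = w^{2} \sqrt{B^{2} + w^{2}}$)
$I = 324 \sqrt{61}$ ($I = 3 \left(-6\right)^{2} \sqrt{\left(-5\right)^{2} + \left(-6\right)^{2}} \cdot 3 = 3 \cdot 36 \sqrt{25 + 36} \cdot 3 = 3 \cdot 36 \sqrt{61} \cdot 3 = 3 \cdot 108 \sqrt{61} = 324 \sqrt{61} \approx 2530.5$)
$238 \left(-477\right) + I = 238 \left(-477\right) + 324 \sqrt{61} = -113526 + 324 \sqrt{61}$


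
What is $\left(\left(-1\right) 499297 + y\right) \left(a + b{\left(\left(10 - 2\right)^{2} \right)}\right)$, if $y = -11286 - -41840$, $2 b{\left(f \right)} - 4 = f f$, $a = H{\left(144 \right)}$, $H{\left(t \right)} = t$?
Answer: $-1028422142$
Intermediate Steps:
$a = 144$
$b{\left(f \right)} = 2 + \frac{f^{2}}{2}$ ($b{\left(f \right)} = 2 + \frac{f f}{2} = 2 + \frac{f^{2}}{2}$)
$y = 30554$ ($y = -11286 + 41840 = 30554$)
$\left(\left(-1\right) 499297 + y\right) \left(a + b{\left(\left(10 - 2\right)^{2} \right)}\right) = \left(\left(-1\right) 499297 + 30554\right) \left(144 + \left(2 + \frac{\left(\left(10 - 2\right)^{2}\right)^{2}}{2}\right)\right) = \left(-499297 + 30554\right) \left(144 + \left(2 + \frac{\left(8^{2}\right)^{2}}{2}\right)\right) = - 468743 \left(144 + \left(2 + \frac{64^{2}}{2}\right)\right) = - 468743 \left(144 + \left(2 + \frac{1}{2} \cdot 4096\right)\right) = - 468743 \left(144 + \left(2 + 2048\right)\right) = - 468743 \left(144 + 2050\right) = \left(-468743\right) 2194 = -1028422142$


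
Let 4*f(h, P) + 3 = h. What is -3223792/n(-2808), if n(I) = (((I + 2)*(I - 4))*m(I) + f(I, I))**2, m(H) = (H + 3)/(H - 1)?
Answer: -406996312383232/7836356892384982467081 ≈ -5.1937e-8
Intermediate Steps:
f(h, P) = -3/4 + h/4
m(H) = (3 + H)/(-1 + H)
n(I) = (-3/4 + I/4 + (-4 + I)*(2 + I)*(3 + I)/(-1 + I))**2 (n(I) = (((I + 2)*(I - 4))*((3 + I)/(-1 + I)) + (-3/4 + I/4))**2 = (((2 + I)*(-4 + I))*((3 + I)/(-1 + I)) + (-3/4 + I/4))**2 = (((-4 + I)*(2 + I))*((3 + I)/(-1 + I)) + (-3/4 + I/4))**2 = ((-4 + I)*(2 + I)*(3 + I)/(-1 + I) + (-3/4 + I/4))**2 = (-3/4 + I/4 + (-4 + I)*(2 + I)*(3 + I)/(-1 + I))**2)
-3223792/n(-2808) = -3223792*16*(-1 - 2808)**2/(93 - 5*(-2808)**2 - 4*(-2808)**3 + 60*(-2808))**2 = -3223792*126247696/(93 - 5*7884864 - 4*(-22140698112) - 168480)**2 = -3223792*126247696/(93 - 39424320 + 88562792448 - 168480)**2 = -3223792/((1/16)*(1/7890481)*88523199741**2) = -3223792/((1/16)*(1/7890481)*7836356892384982467081) = -3223792/7836356892384982467081/126247696 = -3223792*126247696/7836356892384982467081 = -406996312383232/7836356892384982467081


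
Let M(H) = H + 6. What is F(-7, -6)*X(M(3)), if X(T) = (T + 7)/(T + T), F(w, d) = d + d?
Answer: -32/3 ≈ -10.667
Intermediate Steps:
F(w, d) = 2*d
M(H) = 6 + H
X(T) = (7 + T)/(2*T) (X(T) = (7 + T)/((2*T)) = (7 + T)*(1/(2*T)) = (7 + T)/(2*T))
F(-7, -6)*X(M(3)) = (2*(-6))*((7 + (6 + 3))/(2*(6 + 3))) = -6*(7 + 9)/9 = -6*16/9 = -12*8/9 = -32/3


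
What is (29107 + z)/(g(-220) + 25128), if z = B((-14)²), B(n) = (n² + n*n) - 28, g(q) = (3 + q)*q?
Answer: 105911/72868 ≈ 1.4535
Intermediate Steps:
g(q) = q*(3 + q)
B(n) = -28 + 2*n² (B(n) = (n² + n²) - 28 = 2*n² - 28 = -28 + 2*n²)
z = 76804 (z = -28 + 2*((-14)²)² = -28 + 2*196² = -28 + 2*38416 = -28 + 76832 = 76804)
(29107 + z)/(g(-220) + 25128) = (29107 + 76804)/(-220*(3 - 220) + 25128) = 105911/(-220*(-217) + 25128) = 105911/(47740 + 25128) = 105911/72868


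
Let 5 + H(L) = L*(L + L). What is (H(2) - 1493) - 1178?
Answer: -2668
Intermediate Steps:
H(L) = -5 + 2*L² (H(L) = -5 + L*(L + L) = -5 + L*(2*L) = -5 + 2*L²)
(H(2) - 1493) - 1178 = ((-5 + 2*2²) - 1493) - 1178 = ((-5 + 2*4) - 1493) - 1178 = ((-5 + 8) - 1493) - 1178 = (3 - 1493) - 1178 = -1490 - 1178 = -2668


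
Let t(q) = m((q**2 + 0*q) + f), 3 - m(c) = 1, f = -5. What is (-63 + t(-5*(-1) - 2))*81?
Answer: -4941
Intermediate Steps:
m(c) = 2 (m(c) = 3 - 1*1 = 3 - 1 = 2)
t(q) = 2
(-63 + t(-5*(-1) - 2))*81 = (-63 + 2)*81 = -61*81 = -4941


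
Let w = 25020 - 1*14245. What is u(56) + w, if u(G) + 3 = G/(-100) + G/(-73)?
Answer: 19656478/1825 ≈ 10771.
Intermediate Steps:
u(G) = -3 - 173*G/7300 (u(G) = -3 + (G/(-100) + G/(-73)) = -3 + (G*(-1/100) + G*(-1/73)) = -3 + (-G/100 - G/73) = -3 - 173*G/7300)
w = 10775 (w = 25020 - 14245 = 10775)
u(56) + w = (-3 - 173/7300*56) + 10775 = (-3 - 2422/1825) + 10775 = -7897/1825 + 10775 = 19656478/1825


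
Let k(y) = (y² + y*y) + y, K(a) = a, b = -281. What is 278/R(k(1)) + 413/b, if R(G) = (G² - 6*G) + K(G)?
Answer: -40298/843 ≈ -47.803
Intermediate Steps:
k(y) = y + 2*y² (k(y) = (y² + y²) + y = 2*y² + y = y + 2*y²)
R(G) = G² - 5*G (R(G) = (G² - 6*G) + G = G² - 5*G)
278/R(k(1)) + 413/b = 278/(((1*(1 + 2*1))*(-5 + 1*(1 + 2*1)))) + 413/(-281) = 278/(((1*(1 + 2))*(-5 + 1*(1 + 2)))) + 413*(-1/281) = 278/(((1*3)*(-5 + 1*3))) - 413/281 = 278/((3*(-5 + 3))) - 413/281 = 278/((3*(-2))) - 413/281 = 278/(-6) - 413/281 = 278*(-⅙) - 413/281 = -139/3 - 413/281 = -40298/843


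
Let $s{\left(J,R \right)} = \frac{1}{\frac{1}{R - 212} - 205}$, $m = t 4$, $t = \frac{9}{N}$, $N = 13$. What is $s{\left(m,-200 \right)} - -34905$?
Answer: $\frac{2948110793}{84461} \approx 34905.0$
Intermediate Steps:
$t = \frac{9}{13} \approx 0.69231$
$m = \frac{36}{13}$ ($m = \frac{9}{13} \cdot 4 = \frac{36}{13} \approx 2.7692$)
$s{\left(J,R \right)} = \frac{1}{-205 + \frac{1}{-212 + R}}$ ($s{\left(J,R \right)} = \frac{1}{\frac{1}{-212 + R} - 205} = \frac{1}{-205 + \frac{1}{-212 + R}}$)
$s{\left(m,-200 \right)} - -34905 = \frac{212 - -200}{-43461 + 205 \left(-200\right)} - -34905 = \frac{212 + 200}{-43461 - 41000} + 34905 = \frac{1}{-84461} \cdot 412 + 34905 = \left(- \frac{1}{84461}\right) 412 + 34905 = - \frac{412}{84461} + 34905 = \frac{2948110793}{84461}$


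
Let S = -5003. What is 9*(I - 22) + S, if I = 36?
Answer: -4877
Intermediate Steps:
9*(I - 22) + S = 9*(36 - 22) - 5003 = 9*14 - 5003 = 126 - 5003 = -4877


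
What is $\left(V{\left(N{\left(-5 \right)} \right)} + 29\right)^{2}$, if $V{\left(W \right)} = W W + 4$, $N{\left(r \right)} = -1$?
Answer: $1156$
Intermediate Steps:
$V{\left(W \right)} = 4 + W^{2}$ ($V{\left(W \right)} = W^{2} + 4 = 4 + W^{2}$)
$\left(V{\left(N{\left(-5 \right)} \right)} + 29\right)^{2} = \left(\left(4 + \left(-1\right)^{2}\right) + 29\right)^{2} = \left(\left(4 + 1\right) + 29\right)^{2} = \left(5 + 29\right)^{2} = 34^{2} = 1156$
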